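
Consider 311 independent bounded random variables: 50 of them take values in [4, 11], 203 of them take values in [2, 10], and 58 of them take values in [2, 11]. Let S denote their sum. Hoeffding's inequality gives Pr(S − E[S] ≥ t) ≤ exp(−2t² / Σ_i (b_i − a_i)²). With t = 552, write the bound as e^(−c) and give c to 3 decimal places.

30.259

Σ(b_i − a_i)² = 50·7² + 203·8² + 58·9² = 20140.
c = 2t² / 20140 = 2·552² / 20140 = 30.2586.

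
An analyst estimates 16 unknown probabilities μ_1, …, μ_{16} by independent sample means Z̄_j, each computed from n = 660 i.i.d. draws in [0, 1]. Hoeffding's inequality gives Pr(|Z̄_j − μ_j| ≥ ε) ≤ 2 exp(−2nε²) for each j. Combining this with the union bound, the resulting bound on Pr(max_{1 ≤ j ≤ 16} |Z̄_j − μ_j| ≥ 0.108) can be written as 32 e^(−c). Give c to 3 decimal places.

Union bound over the 16 events: Pr(max_{1 ≤ j ≤ 16} |Z̄_j − μ_j| ≥ 0.108) ≤ 16·2·exp(−2nε²) = 32 exp(−2·660·0.108²).
So c = 2·660·0.108² = 15.3965.

15.396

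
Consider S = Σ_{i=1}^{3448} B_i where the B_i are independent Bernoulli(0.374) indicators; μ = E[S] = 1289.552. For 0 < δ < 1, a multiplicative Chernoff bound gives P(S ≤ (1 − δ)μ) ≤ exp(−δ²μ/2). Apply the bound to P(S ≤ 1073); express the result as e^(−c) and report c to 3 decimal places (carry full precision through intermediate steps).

18.183

Write 1073 = (1 − δ)μ, so δ = 1 − 1073/1289.552 = 0.1679281…
Then the exponent is δ²μ/2 = (μ − 1073)²/(2μ) = 18.182582.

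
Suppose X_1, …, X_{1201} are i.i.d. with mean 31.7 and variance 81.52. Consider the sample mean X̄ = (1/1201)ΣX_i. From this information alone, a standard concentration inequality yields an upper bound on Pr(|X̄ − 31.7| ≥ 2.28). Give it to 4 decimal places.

With mean and variance of each term known, Chebyshev's inequality bounds the deviation of the sum (or sample mean).
Var(X̄) = Var(X_i)/n = 81.52/1201 = 0.067877.
Chebyshev: Pr(|X̄ − 31.7| ≥ 2.28) ≤ Var(X̄)/(2.28)² = 81.52/(1201·2.28²) = 0.0131.

0.0131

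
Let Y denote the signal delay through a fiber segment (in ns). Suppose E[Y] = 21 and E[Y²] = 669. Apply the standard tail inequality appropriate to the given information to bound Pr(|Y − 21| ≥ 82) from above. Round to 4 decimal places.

The first two moments determine the variance, so Chebyshev's inequality is the sharpest standard bound available.
Var(Y) = E[Y²] − (E[Y])² = 669 − 441 = 228.
Chebyshev's inequality: Pr(|Y − μ| ≥ t) ≤ Var(Y)/t² = 228/6724 = 0.0339.

0.0339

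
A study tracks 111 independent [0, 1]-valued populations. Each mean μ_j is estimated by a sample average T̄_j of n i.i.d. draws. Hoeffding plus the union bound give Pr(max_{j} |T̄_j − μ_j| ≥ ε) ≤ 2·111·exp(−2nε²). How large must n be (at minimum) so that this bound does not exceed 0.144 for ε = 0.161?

Need 2·111·exp(−2nε²) ≤ 0.144, i.e. exp(−2nε²) ≤ 0.144/222.
So 2nε² ≥ ln(222/0.144) = 7.340619.
Hence n ≥ 7.340619/(2·0.161²) = 141.596.
The smallest integer n is 142.

142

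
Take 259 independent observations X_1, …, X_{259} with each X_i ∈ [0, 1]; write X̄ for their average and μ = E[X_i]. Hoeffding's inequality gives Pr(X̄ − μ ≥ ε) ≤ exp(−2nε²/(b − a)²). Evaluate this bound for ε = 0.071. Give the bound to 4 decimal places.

Exponent: 2nε²/(b − a)² = 2·259·0.071² / 1² = 2.61124.
Bound = exp(−2.61124) = 0.07344.

0.0734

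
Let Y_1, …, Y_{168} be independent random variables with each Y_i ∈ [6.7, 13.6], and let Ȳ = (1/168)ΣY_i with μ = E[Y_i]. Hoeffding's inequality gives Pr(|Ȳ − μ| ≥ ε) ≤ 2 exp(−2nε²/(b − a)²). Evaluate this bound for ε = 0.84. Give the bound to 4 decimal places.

Exponent: 2nε²/(b − a)² = 2·168·0.84² / 6.9² = 4.97966.
Bound = 2·exp(−4.97966) = 0.01375.

0.0138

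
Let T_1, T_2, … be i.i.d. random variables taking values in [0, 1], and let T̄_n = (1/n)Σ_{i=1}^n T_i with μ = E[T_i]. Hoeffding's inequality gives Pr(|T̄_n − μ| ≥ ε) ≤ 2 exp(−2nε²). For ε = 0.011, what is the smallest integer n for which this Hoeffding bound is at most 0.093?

Require 2·exp(−2nε²) ≤ 0.093, i.e. 2nε² ≥ ln(2/0.093) = 3.068303.
So n ≥ 3.068303 / (2·0.011²) = 12678.938.
The smallest integer n is 12679.

12679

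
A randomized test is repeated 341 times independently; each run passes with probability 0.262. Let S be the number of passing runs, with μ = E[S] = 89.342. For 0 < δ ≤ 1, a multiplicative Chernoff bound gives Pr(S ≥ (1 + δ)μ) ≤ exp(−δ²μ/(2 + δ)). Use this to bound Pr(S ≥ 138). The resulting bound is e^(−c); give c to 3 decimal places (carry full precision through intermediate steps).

10.414

Write 138 = (1 + δ)μ, so δ = 138/89.342 − 1 = 0.5446263…
Then the exponent is δ²μ/(2 + δ) = (138 − μ)² / (μ·(2 + δ)) = 10.414270.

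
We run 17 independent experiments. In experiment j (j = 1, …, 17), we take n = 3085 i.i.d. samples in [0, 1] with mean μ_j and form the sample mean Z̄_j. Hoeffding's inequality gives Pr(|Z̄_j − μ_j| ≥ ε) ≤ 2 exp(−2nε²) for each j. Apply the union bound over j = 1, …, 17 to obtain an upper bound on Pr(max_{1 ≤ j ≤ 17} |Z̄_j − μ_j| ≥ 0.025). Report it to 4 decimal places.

0.7190

Per-experiment Hoeffding bound: 2·exp(−2·3085·0.025²) = 2·exp(−3.85625) = 0.042294.
Union bound over 17 events: 17·0.042294 = 0.71900.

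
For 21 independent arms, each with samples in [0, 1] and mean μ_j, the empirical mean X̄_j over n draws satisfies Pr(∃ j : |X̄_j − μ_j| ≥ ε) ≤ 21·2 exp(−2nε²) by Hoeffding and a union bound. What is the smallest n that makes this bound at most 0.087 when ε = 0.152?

134

Need 2·21·exp(−2nε²) ≤ 0.087, i.e. exp(−2nε²) ≤ 0.087/42.
So 2nε² ≥ ln(42/0.087) = 6.179517.
Hence n ≥ 6.179517/(2·0.152²) = 133.733.
The smallest integer n is 134.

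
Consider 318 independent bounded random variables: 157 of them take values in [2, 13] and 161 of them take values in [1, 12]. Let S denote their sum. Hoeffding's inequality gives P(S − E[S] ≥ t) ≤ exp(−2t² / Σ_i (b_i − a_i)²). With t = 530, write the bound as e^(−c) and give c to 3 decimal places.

Σ(b_i − a_i)² = 157·11² + 161·11² = 38478.
c = 2t² / 38478 = 2·530² / 38478 = 14.6006.

14.601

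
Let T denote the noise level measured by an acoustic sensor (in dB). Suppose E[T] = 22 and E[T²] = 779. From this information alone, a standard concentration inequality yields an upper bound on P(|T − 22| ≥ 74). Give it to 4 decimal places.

The first two moments determine the variance, so Chebyshev's inequality is the sharpest standard bound available.
Var(T) = E[T²] − (E[T])² = 779 − 484 = 295.
Chebyshev's inequality: P(|T − μ| ≥ t) ≤ Var(T)/t² = 295/5476 = 0.0539.

0.0539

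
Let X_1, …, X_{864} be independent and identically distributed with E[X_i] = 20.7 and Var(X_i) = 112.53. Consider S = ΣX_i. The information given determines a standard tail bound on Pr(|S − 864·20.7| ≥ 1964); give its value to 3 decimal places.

0.025

With mean and variance of each term known, Chebyshev's inequality bounds the deviation of the sum (or sample mean).
Var(S) = n·Var(X_i) = 864·112.53 = 97225.92.
Chebyshev: Pr(|S − 864·20.7| ≥ 1964) ≤ Var(S)/1964² = 97225.92/3857296 = 0.0252.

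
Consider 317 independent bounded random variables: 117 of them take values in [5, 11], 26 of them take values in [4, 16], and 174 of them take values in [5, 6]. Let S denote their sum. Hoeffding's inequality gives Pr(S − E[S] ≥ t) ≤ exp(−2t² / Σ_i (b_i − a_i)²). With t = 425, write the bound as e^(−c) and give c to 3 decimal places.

44.434

Σ(b_i − a_i)² = 117·6² + 26·12² + 174·1² = 8130.
c = 2t² / 8130 = 2·425² / 8130 = 44.4342.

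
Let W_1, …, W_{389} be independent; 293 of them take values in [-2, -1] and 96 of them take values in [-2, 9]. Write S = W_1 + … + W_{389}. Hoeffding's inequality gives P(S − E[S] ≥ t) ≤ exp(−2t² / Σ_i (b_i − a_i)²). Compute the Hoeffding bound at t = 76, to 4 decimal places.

Σ(b_i − a_i)² = 293·1² + 96·11² = 11909.
Exponent = 2·76² / 11909 = 0.97002.
Bound = exp(−0.97002) = 0.37907.

0.3791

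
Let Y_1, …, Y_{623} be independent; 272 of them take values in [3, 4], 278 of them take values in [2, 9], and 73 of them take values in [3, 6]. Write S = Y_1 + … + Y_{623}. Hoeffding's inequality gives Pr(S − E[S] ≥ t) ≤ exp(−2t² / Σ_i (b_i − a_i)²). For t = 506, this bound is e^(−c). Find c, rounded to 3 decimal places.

35.192

Σ(b_i − a_i)² = 272·1² + 278·7² + 73·3² = 14551.
c = 2t² / 14551 = 2·506² / 14551 = 35.1915.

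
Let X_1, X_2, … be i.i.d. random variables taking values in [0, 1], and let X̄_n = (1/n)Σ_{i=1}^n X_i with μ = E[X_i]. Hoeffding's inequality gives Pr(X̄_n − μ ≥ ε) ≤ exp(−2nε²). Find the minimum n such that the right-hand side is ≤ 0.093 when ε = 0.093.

Require exp(−2nε²) ≤ 0.093, i.e. 2nε² ≥ ln(1/0.093) = 2.375156.
So n ≥ 2.375156 / (2·0.093²) = 137.308.
The smallest integer n is 138.

138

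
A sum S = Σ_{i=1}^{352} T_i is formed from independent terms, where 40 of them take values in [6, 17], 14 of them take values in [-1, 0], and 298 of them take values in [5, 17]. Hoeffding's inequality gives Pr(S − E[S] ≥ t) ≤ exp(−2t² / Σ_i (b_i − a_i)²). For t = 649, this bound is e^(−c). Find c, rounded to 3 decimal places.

Σ(b_i − a_i)² = 40·11² + 14·1² + 298·12² = 47766.
c = 2t² / 47766 = 2·649² / 47766 = 17.6360.

17.636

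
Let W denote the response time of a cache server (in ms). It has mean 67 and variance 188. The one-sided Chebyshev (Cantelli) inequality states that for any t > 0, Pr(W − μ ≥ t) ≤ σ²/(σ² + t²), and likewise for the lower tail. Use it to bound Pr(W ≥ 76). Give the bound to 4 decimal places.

Here σ² = 188 and t = 9, so σ² + t² = 269.
Cantelli's bound: 188/269 = 0.6989.

0.6989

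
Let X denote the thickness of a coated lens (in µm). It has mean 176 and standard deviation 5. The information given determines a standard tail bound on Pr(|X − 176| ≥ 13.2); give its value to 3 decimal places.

Mean and variance are known, so Chebyshev's inequality applies.
Chebyshev: Pr(|X − μ| ≥ t) ≤ Var(X)/t².
Var(X) = σ² = 5² = 25.
Bound = 25 / 174.24 = 0.1435.

0.143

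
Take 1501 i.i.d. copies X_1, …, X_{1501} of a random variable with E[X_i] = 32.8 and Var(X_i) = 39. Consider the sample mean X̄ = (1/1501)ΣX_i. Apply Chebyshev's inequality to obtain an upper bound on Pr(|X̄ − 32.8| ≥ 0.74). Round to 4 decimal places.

Var(X̄) = Var(X_i)/n = 39/1501 = 0.025983.
Chebyshev: Pr(|X̄ − 32.8| ≥ 0.74) ≤ Var(X̄)/(0.74)² = 39/(1501·0.74²) = 0.0474.

0.0474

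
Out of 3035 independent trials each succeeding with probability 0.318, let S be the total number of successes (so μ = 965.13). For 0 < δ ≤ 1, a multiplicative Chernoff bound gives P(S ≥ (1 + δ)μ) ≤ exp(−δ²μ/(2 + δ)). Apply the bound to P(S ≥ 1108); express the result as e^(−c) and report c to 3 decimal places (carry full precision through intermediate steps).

9.846

Write 1108 = (1 + δ)μ, so δ = 1108/965.13 − 1 = 0.1480319…
Then the exponent is δ²μ/(2 + δ) = (1108 − μ)² / (μ·(2 + δ)) = 9.845903.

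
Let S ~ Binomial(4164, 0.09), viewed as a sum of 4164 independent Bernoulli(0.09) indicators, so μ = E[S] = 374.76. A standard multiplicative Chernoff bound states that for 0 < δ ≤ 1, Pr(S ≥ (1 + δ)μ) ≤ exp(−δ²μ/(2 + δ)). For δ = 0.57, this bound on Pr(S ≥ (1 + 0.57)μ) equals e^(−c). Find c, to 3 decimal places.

c = δ²μ/(2 + δ) = 0.57²·374.76/(2 + 0.57) = 47.3772.

47.377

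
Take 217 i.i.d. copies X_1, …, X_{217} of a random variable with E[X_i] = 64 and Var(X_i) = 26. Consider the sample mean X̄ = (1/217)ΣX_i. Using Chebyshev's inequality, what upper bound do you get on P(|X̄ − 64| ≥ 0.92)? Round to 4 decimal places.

Var(X̄) = Var(X_i)/n = 26/217 = 0.11982.
Chebyshev: P(|X̄ − 64| ≥ 0.92) ≤ Var(X̄)/(0.92)² = 26/(217·0.92²) = 0.1416.

0.1416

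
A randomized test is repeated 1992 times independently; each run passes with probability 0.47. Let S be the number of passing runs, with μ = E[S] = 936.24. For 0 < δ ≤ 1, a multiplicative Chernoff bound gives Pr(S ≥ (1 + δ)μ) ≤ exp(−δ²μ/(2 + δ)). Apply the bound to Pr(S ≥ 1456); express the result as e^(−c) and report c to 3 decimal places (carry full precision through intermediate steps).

Write 1456 = (1 + δ)μ, so δ = 1456/936.24 − 1 = 0.5551568…
Then the exponent is δ²μ/(2 + δ) = (1456 − μ)² / (μ·(2 + δ)) = 112.927824.

112.928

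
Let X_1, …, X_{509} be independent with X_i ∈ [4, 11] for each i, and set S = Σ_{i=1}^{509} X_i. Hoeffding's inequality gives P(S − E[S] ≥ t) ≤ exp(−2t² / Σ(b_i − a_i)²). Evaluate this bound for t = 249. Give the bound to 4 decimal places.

0.0069

Σ(b_i − a_i)² = 509·(7)² = 24941.
Exponent = 2·249²/24941 = 4.9718.
Bound = exp(−4.9718) = 0.00693.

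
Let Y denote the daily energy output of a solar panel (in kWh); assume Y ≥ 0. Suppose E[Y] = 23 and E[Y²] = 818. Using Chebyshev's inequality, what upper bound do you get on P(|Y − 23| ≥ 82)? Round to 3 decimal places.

0.043

Var(Y) = E[Y²] − (E[Y])² = 818 − 529 = 289.
Chebyshev's inequality: P(|Y − μ| ≥ t) ≤ Var(Y)/t² = 289/6724 = 0.0430.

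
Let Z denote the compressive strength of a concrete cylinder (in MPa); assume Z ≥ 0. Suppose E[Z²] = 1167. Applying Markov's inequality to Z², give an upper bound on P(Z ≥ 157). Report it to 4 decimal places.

Since Z ≥ 0, the event {Z ≥ 157} is the same as {Z² ≥ 24649}.
Markov's inequality applied to Z² gives P(Z² ≥ 24649) ≤ E[Z²]/24649 = 1167/24649 = 0.0473.

0.0473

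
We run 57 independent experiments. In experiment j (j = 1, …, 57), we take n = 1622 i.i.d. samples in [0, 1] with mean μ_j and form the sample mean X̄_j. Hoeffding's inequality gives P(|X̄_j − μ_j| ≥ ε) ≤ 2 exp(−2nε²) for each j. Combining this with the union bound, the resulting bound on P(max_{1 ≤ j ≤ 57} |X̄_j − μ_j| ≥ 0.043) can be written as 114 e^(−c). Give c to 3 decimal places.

Union bound over the 57 events: P(max_{1 ≤ j ≤ 57} |X̄_j − μ_j| ≥ 0.043) ≤ 57·2·exp(−2nε²) = 114 exp(−2·1622·0.043²).
So c = 2·1622·0.043² = 5.9982.

5.998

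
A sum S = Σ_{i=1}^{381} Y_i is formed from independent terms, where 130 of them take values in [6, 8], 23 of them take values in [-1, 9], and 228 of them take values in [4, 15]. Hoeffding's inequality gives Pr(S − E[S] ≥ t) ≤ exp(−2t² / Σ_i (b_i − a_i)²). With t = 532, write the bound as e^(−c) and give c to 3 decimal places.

Σ(b_i − a_i)² = 130·2² + 23·10² + 228·11² = 30408.
c = 2t² / 30408 = 2·532² / 30408 = 18.6151.

18.615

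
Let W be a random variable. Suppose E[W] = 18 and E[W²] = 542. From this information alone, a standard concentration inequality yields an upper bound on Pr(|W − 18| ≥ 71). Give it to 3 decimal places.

0.043

The first two moments determine the variance, so Chebyshev's inequality is the sharpest standard bound available.
Var(W) = E[W²] − (E[W])² = 542 − 324 = 218.
Chebyshev's inequality: Pr(|W − μ| ≥ t) ≤ Var(W)/t² = 218/5041 = 0.0432.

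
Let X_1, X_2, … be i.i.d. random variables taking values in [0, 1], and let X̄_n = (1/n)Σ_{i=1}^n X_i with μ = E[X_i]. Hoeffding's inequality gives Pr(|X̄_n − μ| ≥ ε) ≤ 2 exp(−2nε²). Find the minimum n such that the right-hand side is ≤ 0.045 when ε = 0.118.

Require 2·exp(−2nε²) ≤ 0.045, i.e. 2nε² ≥ ln(2/0.045) = 3.794240.
So n ≥ 3.794240 / (2·0.118²) = 136.248.
The smallest integer n is 137.

137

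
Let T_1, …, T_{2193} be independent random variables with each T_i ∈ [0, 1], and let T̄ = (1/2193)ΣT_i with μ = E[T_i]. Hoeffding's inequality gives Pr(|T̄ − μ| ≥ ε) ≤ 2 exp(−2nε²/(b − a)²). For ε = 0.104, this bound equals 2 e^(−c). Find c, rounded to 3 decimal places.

c = 2nε²/(b − a)² = 2·2193·0.104² / 1² = 47.4390.

47.439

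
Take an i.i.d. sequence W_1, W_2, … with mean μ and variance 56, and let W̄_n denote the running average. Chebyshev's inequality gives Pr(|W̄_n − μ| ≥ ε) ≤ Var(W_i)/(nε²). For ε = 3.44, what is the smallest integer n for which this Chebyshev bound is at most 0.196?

25

Require 56/(n·3.44²) ≤ 0.196, i.e. n ≥ 56/(0.196·3.44²) = 24.144.
The smallest integer n is 25.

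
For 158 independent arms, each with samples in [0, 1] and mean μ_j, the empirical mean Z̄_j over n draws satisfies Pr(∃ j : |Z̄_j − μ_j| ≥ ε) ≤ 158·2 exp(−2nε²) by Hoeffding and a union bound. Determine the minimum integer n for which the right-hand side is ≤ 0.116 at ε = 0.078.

651

Need 2·158·exp(−2nε²) ≤ 0.116, i.e. exp(−2nε²) ≤ 0.116/316.
So 2nε² ≥ ln(316/0.116) = 7.909907.
Hence n ≥ 7.909907/(2·0.078²) = 650.058.
The smallest integer n is 651.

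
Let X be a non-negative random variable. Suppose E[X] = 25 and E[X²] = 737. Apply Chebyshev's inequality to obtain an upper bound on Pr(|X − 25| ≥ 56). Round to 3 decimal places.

0.036

Var(X) = E[X²] − (E[X])² = 737 − 625 = 112.
Chebyshev's inequality: Pr(|X − μ| ≥ t) ≤ Var(X)/t² = 112/3136 = 0.0357.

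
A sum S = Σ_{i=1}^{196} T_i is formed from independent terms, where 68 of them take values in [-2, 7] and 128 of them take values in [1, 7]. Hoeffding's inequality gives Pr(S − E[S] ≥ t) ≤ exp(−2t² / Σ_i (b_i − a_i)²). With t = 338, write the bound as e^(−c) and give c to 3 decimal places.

Σ(b_i − a_i)² = 68·9² + 128·6² = 10116.
c = 2t² / 10116 = 2·338² / 10116 = 22.5868.

22.587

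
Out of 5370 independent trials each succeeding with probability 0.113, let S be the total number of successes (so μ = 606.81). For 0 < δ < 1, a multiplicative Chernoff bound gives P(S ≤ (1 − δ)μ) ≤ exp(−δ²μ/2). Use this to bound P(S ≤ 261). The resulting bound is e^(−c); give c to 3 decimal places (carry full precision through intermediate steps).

Write 261 = (1 − δ)μ, so δ = 1 − 261/606.81 = 0.5698818…
Then the exponent is δ²μ/2 = (μ − 261)²/(2μ) = 98.535420.

98.535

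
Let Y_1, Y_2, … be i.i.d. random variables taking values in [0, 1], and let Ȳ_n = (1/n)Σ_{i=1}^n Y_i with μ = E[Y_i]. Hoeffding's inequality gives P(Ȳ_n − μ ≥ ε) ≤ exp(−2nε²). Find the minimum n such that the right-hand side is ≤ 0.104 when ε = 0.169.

40

Require exp(−2nε²) ≤ 0.104, i.e. 2nε² ≥ ln(1/0.104) = 2.263364.
So n ≥ 2.263364 / (2·0.169²) = 39.623.
The smallest integer n is 40.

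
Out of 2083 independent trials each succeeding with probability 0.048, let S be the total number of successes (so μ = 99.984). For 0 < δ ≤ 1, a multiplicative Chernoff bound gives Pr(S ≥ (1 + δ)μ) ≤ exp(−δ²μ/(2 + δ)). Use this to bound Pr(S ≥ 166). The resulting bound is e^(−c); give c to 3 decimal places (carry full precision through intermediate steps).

16.385

Write 166 = (1 + δ)μ, so δ = 166/99.984 − 1 = 0.6602656…
Then the exponent is δ²μ/(2 + δ) = (166 − μ)² / (μ·(2 + δ)) = 16.384866.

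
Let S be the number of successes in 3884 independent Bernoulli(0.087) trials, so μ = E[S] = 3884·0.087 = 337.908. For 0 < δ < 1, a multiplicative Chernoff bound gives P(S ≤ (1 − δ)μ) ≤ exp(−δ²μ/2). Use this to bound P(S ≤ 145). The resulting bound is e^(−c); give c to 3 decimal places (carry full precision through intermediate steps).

Write 145 = (1 − δ)μ, so δ = 1 − 145/337.908 = 0.5708891…
Then the exponent is δ²μ/2 = (μ − 145)²/(2μ) = 55.064539.

55.065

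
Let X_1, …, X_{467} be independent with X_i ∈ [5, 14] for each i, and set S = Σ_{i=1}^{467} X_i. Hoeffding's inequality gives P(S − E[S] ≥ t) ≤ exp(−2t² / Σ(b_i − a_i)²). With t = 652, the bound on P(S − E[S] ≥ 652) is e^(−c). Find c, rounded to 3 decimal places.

Σ(b_i − a_i)² = 467·(9)² = 37827.
c = 2t²/37827 = 2·652²/37827 = 22.4762.

22.476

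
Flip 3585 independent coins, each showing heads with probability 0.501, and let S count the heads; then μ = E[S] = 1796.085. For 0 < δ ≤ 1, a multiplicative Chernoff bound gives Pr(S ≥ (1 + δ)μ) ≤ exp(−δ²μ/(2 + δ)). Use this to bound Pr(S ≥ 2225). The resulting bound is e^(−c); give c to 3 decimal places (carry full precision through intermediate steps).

Write 2225 = (1 + δ)μ, so δ = 2225/1796.085 − 1 = 0.2388055…
Then the exponent is δ²μ/(2 + δ) = (2225 − μ)² / (μ·(2 + δ)) = 45.750855.

45.751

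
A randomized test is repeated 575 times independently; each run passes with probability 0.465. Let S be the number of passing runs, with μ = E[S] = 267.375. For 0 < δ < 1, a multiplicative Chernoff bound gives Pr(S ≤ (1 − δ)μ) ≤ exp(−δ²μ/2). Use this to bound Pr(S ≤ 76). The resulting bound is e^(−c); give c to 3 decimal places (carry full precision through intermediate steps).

68.489

Write 76 = (1 − δ)μ, so δ = 1 − 76/267.375 = 0.715755…
Then the exponent is δ²μ/2 = (μ − 76)²/(2μ) = 68.488809.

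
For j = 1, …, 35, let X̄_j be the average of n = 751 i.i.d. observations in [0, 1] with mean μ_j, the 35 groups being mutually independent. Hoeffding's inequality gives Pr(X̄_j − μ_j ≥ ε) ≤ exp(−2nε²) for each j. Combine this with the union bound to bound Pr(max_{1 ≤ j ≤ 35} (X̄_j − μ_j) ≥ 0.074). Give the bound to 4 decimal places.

0.0094

Per-experiment Hoeffding bound: exp(−2·751·0.074²) = exp(−8.22495) = 0.00026789.
Union bound over 35 events: 35·0.00026789 = 0.00938.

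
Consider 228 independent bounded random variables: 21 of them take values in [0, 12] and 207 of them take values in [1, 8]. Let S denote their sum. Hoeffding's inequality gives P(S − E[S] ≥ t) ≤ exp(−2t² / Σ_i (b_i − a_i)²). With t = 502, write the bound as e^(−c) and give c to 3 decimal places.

Σ(b_i − a_i)² = 21·12² + 207·7² = 13167.
c = 2t² / 13167 = 2·502² / 13167 = 38.2781.

38.278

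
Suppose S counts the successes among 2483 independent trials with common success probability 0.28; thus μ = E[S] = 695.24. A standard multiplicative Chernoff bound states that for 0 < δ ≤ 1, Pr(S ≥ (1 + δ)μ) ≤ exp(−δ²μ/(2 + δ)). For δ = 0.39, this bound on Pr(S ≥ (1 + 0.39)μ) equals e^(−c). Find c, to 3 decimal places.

c = δ²μ/(2 + δ) = 0.39²·695.24/(2 + 0.39) = 44.2452.

44.245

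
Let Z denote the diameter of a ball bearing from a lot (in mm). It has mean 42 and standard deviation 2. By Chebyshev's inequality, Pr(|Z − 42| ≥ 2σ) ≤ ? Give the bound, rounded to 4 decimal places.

0.2500

Chebyshev: Pr(|Z − μ| ≥ t) ≤ Var(Z)/t².
Var(Z) = σ² = 2² = 4.
t = 2·2 = 4.
Bound = 4 / 16 = 0.2500.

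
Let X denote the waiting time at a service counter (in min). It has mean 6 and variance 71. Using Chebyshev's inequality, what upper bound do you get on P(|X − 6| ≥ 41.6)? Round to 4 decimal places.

Chebyshev: P(|X − μ| ≥ t) ≤ Var(X)/t².
Bound = 71 / 1730.56 = 0.0410.

0.0410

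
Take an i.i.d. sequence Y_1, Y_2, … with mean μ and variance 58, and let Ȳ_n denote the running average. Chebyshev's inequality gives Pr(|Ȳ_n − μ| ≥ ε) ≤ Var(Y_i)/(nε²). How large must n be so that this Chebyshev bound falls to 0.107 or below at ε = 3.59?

Require 58/(n·3.59²) ≤ 0.107, i.e. n ≥ 58/(0.107·3.59²) = 42.059.
The smallest integer n is 43.

43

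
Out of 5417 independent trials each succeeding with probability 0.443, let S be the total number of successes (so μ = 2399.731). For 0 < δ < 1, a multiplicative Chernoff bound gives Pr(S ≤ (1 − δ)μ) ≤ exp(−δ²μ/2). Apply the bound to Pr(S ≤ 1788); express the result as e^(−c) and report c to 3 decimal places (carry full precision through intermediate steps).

Write 1788 = (1 − δ)μ, so δ = 1 − 1788/2399.731 = 0.2549165…
Then the exponent is δ²μ/2 = (μ − 1788)²/(2μ) = 77.970159.

77.970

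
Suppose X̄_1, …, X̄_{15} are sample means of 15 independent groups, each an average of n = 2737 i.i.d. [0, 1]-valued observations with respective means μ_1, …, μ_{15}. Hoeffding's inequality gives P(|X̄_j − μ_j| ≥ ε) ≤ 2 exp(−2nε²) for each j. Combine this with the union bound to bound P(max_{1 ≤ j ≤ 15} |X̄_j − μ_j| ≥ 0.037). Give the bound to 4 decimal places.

0.0167

Per-experiment Hoeffding bound: 2·exp(−2·2737·0.037²) = 2·exp(−7.49391) = 0.0011129.
Union bound over 15 events: 15·0.0011129 = 0.01669.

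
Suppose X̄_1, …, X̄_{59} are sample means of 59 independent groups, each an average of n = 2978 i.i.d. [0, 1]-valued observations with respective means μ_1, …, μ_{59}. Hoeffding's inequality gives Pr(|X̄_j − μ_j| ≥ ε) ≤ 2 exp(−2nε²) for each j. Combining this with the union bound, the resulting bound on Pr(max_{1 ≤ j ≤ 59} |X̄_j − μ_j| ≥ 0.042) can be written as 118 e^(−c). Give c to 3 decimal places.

Union bound over the 59 events: Pr(max_{1 ≤ j ≤ 59} |X̄_j − μ_j| ≥ 0.042) ≤ 59·2·exp(−2nε²) = 118 exp(−2·2978·0.042²).
So c = 2·2978·0.042² = 10.5064.

10.506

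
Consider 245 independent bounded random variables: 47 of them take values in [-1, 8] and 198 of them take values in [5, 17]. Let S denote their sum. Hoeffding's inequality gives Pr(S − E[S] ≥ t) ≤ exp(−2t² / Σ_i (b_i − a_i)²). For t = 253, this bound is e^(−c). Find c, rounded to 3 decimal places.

Σ(b_i − a_i)² = 47·9² + 198·12² = 32319.
c = 2t² / 32319 = 2·253² / 32319 = 3.9611.

3.961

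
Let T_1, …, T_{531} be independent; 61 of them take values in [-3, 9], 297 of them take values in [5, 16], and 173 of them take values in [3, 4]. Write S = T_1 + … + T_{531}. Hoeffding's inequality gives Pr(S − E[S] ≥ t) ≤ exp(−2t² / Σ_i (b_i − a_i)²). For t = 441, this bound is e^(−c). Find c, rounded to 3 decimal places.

8.664

Σ(b_i − a_i)² = 61·12² + 297·11² + 173·1² = 44894.
c = 2t² / 44894 = 2·441² / 44894 = 8.6640.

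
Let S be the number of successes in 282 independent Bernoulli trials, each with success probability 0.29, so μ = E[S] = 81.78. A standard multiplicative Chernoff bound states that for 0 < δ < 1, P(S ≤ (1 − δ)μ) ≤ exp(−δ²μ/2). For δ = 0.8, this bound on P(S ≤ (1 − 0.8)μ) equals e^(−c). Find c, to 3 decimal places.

26.170

c = δ²μ/2 = 0.8²·81.78/2 = 26.1696.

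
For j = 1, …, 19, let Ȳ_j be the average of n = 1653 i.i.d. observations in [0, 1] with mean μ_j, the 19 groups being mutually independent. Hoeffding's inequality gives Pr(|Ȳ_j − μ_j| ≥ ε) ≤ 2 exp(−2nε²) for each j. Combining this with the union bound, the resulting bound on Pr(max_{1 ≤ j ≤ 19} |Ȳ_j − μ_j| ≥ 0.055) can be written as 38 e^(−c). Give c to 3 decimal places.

10.001

Union bound over the 19 events: Pr(max_{1 ≤ j ≤ 19} |Ȳ_j − μ_j| ≥ 0.055) ≤ 19·2·exp(−2nε²) = 38 exp(−2·1653·0.055²).
So c = 2·1653·0.055² = 10.0007.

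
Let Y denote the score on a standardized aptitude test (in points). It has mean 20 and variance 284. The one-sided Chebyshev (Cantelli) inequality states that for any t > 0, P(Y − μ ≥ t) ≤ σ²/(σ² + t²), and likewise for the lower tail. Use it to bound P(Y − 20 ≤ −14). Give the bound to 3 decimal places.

0.592

Here σ² = 284 and t = 14, so σ² + t² = 480.
Cantelli's bound: 284/480 = 0.5917.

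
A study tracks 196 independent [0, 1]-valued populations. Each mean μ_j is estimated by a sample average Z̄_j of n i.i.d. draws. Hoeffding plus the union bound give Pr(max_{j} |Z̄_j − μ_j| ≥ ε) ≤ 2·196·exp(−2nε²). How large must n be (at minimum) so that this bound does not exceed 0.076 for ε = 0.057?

Need 2·196·exp(−2nε²) ≤ 0.076, i.e. exp(−2nε²) ≤ 0.076/392.
So 2nε² ≥ ln(392/0.076) = 8.548284.
Hence n ≥ 8.548284/(2·0.057²) = 1315.525.
The smallest integer n is 1316.

1316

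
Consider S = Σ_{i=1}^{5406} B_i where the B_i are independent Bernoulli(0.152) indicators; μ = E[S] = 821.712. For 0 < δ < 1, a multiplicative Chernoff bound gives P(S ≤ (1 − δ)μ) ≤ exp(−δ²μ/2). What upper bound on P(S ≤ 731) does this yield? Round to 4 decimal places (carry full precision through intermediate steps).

Write 731 = (1 − δ)μ, so δ = 1 − 731/821.712 = 0.1103939…
Then the exponent is δ²μ/2 = (μ − 731)²/(2μ) = 5.007026.
Bound = exp(−5.007026) = 0.00669.

0.0067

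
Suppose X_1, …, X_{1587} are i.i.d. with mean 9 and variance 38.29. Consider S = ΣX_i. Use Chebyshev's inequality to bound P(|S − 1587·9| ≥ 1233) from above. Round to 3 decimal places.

Var(S) = n·Var(X_i) = 1587·38.29 = 60766.23.
Chebyshev: P(|S − 1587·9| ≥ 1233) ≤ Var(S)/1233² = 60766.23/1520289 = 0.0400.

0.040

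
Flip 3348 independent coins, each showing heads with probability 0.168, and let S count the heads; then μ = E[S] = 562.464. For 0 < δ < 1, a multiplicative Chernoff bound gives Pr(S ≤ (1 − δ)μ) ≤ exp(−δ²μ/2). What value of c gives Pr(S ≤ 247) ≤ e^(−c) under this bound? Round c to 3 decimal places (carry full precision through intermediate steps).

88.466

Write 247 = (1 − δ)μ, so δ = 1 − 247/562.464 = 0.5608608…
Then the exponent is δ²μ/2 = (μ − 247)²/(2μ) = 88.465693.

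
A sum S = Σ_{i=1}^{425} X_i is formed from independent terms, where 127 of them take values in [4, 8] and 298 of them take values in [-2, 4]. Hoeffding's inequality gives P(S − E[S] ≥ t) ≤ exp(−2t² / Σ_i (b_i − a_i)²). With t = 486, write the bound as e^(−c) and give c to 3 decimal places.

37.021

Σ(b_i − a_i)² = 127·4² + 298·6² = 12760.
c = 2t² / 12760 = 2·486² / 12760 = 37.0213.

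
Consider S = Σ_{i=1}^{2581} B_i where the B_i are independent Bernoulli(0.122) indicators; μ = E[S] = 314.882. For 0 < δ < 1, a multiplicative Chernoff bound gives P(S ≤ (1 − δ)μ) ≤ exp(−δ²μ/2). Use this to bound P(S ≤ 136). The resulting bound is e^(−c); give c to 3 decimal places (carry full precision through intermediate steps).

Write 136 = (1 − δ)μ, so δ = 1 − 136/314.882 = 0.5680922…
Then the exponent is δ²μ/2 = (μ − 136)²/(2μ) = 50.810732.

50.811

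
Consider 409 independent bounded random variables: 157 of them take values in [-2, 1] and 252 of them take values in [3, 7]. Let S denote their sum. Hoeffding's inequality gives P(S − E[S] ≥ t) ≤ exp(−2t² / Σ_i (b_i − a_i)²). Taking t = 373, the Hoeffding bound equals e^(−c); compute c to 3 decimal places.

Σ(b_i − a_i)² = 157·3² + 252·4² = 5445.
c = 2t² / 5445 = 2·373² / 5445 = 51.1034.

51.103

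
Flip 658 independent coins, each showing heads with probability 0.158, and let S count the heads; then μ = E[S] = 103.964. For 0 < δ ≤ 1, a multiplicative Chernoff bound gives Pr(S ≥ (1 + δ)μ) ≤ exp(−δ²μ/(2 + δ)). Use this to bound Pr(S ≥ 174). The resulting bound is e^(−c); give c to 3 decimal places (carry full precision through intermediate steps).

17.646

Write 174 = (1 + δ)μ, so δ = 174/103.964 − 1 = 0.6736563…
Then the exponent is δ²μ/(2 + δ) = (174 − μ)² / (μ·(2 + δ)) = 17.646319.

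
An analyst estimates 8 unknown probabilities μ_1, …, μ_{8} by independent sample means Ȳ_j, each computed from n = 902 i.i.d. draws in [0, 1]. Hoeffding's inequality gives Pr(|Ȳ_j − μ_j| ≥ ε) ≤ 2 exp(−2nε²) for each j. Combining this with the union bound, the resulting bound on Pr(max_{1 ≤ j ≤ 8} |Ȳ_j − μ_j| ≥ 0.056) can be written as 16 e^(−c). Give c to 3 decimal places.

Union bound over the 8 events: Pr(max_{1 ≤ j ≤ 8} |Ȳ_j − μ_j| ≥ 0.056) ≤ 8·2·exp(−2nε²) = 16 exp(−2·902·0.056²).
So c = 2·902·0.056² = 5.6573.

5.657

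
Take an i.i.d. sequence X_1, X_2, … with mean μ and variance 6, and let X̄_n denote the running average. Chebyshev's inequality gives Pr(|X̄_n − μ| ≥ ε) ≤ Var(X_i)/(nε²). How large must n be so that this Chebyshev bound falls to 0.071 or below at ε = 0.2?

2113

Require 6/(n·0.2²) ≤ 0.071, i.e. n ≥ 6/(0.071·0.2²) = 2112.676.
The smallest integer n is 2113.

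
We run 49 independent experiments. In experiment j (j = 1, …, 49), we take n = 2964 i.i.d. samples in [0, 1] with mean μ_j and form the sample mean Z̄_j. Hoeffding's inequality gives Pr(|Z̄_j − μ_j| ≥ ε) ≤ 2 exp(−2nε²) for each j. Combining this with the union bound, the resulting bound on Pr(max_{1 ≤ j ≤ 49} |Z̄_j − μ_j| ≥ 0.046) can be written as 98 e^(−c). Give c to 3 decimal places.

Union bound over the 49 events: Pr(max_{1 ≤ j ≤ 49} |Z̄_j − μ_j| ≥ 0.046) ≤ 49·2·exp(−2nε²) = 98 exp(−2·2964·0.046²).
So c = 2·2964·0.046² = 12.5436.

12.544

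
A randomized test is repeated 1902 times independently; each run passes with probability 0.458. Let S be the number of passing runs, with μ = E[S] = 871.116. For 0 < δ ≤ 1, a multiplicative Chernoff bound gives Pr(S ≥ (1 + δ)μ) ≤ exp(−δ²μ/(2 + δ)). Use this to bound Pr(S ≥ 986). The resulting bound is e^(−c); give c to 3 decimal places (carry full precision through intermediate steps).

7.107

Write 986 = (1 + δ)μ, so δ = 986/871.116 − 1 = 0.1318814…
Then the exponent is δ²μ/(2 + δ) = (986 − μ)² / (μ·(2 + δ)) = 7.106898.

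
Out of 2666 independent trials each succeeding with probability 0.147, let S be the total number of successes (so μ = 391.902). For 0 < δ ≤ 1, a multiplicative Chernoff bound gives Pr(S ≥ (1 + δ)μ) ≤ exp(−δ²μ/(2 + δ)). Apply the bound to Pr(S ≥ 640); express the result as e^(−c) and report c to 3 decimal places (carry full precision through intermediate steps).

59.650

Write 640 = (1 + δ)μ, so δ = 640/391.902 − 1 = 0.6330613…
Then the exponent is δ²μ/(2 + δ) = (640 − μ)² / (μ·(2 + δ)) = 59.649674.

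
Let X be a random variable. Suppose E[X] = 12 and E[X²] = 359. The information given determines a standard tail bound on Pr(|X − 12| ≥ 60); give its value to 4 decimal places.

0.0597

The first two moments determine the variance, so Chebyshev's inequality is the sharpest standard bound available.
Var(X) = E[X²] − (E[X])² = 359 − 144 = 215.
Chebyshev's inequality: Pr(|X − μ| ≥ t) ≤ Var(X)/t² = 215/3600 = 0.0597.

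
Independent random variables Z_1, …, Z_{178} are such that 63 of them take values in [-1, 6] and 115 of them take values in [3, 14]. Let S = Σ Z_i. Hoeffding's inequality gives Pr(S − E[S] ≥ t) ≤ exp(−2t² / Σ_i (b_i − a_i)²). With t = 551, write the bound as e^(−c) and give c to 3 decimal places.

Σ(b_i − a_i)² = 63·7² + 115·11² = 17002.
c = 2t² / 17002 = 2·551² / 17002 = 35.7136.

35.714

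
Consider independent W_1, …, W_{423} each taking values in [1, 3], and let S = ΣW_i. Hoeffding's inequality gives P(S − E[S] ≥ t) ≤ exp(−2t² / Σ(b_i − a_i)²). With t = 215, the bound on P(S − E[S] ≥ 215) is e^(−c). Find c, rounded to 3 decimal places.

Σ(b_i − a_i)² = 423·(2)² = 1692.
c = 2t²/1692 = 2·215²/1692 = 54.6395.

54.639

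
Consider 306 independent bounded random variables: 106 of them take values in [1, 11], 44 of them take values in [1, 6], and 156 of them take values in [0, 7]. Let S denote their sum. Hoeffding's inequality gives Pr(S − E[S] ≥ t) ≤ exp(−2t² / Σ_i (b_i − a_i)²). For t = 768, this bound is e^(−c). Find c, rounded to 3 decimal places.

Σ(b_i − a_i)² = 106·10² + 44·5² + 156·7² = 19344.
c = 2t² / 19344 = 2·768² / 19344 = 60.9826.

60.983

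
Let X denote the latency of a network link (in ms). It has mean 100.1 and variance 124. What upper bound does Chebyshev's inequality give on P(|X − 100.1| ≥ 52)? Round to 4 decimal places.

0.0459

Chebyshev: P(|X − μ| ≥ t) ≤ Var(X)/t².
Bound = 124 / 2704 = 0.0459.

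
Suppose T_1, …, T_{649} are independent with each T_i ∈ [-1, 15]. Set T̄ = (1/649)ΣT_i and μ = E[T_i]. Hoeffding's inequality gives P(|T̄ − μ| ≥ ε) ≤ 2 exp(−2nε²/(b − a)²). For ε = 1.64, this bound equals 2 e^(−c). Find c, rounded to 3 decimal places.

13.637

c = 2nε²/(b − a)² = 2·649·1.64² / 16² = 13.6371.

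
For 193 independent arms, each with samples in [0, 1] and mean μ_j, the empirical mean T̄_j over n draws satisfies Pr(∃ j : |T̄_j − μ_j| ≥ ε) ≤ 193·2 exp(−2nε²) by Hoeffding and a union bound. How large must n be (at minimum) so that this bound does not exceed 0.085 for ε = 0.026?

Need 2·193·exp(−2nε²) ≤ 0.085, i.e. exp(−2nε²) ≤ 0.085/386.
So 2nε² ≥ ln(386/0.085) = 8.420941.
Hence n ≥ 8.420941/(2·0.026²) = 6228.507.
The smallest integer n is 6229.

6229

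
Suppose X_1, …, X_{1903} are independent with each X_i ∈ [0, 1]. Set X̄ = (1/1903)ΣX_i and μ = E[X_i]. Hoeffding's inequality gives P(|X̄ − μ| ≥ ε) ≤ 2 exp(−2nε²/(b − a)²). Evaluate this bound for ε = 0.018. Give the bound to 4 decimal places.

Exponent: 2nε²/(b − a)² = 2·1903·0.018² / 1² = 1.23314.
Bound = 2·exp(−1.23314) = 0.58275.

0.5828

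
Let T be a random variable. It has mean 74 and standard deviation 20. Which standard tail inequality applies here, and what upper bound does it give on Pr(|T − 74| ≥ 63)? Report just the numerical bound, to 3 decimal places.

Mean and variance are known, so Chebyshev's inequality applies.
Chebyshev: Pr(|T − μ| ≥ t) ≤ Var(T)/t².
Var(T) = σ² = 20² = 400.
Bound = 400 / 3969 = 0.1008.

0.101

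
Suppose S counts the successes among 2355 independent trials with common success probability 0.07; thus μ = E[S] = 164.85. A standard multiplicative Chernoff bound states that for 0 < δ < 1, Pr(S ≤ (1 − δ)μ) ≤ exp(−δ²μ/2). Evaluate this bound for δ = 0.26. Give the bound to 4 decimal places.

0.0038

Exponent = δ²μ/2 = 0.26²·164.85/2 = 5.5719.
Bound = exp(−5.5719) = 0.00380.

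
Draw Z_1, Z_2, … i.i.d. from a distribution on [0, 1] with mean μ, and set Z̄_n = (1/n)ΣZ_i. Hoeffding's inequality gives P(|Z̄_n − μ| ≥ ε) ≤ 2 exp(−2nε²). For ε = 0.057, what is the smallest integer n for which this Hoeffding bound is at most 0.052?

Require 2·exp(−2nε²) ≤ 0.052, i.e. 2nε² ≥ ln(2/0.052) = 3.649659.
So n ≥ 3.649659 / (2·0.057²) = 561.659.
The smallest integer n is 562.

562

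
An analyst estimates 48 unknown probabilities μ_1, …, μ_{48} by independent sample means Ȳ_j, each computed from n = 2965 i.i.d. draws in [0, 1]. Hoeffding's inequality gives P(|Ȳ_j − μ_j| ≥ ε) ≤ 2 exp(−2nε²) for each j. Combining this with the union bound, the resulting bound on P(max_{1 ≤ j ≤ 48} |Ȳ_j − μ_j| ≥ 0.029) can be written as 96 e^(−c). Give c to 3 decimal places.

4.987

Union bound over the 48 events: P(max_{1 ≤ j ≤ 48} |Ȳ_j − μ_j| ≥ 0.029) ≤ 48·2·exp(−2nε²) = 96 exp(−2·2965·0.029²).
So c = 2·2965·0.029² = 4.9871.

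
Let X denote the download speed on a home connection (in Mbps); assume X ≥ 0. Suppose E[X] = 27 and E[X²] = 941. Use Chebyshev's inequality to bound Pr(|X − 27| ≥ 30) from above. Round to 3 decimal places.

0.236

Var(X) = E[X²] − (E[X])² = 941 − 729 = 212.
Chebyshev's inequality: Pr(|X − μ| ≥ t) ≤ Var(X)/t² = 212/900 = 0.2356.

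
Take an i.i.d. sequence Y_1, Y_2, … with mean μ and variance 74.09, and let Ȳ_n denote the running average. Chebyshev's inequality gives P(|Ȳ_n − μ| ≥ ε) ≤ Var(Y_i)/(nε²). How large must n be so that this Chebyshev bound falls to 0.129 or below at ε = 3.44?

Require 74.09/(n·3.44²) ≤ 0.129, i.e. n ≥ 74.09/(0.129·3.44²) = 48.535.
The smallest integer n is 49.

49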